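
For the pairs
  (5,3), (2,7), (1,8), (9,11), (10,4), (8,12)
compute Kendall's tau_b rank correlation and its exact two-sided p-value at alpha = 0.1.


Step 1: Enumerate the 15 unordered pairs (i,j) with i<j and classify each by sign(x_j-x_i) * sign(y_j-y_i).
  (1,2):dx=-3,dy=+4->D; (1,3):dx=-4,dy=+5->D; (1,4):dx=+4,dy=+8->C; (1,5):dx=+5,dy=+1->C
  (1,6):dx=+3,dy=+9->C; (2,3):dx=-1,dy=+1->D; (2,4):dx=+7,dy=+4->C; (2,5):dx=+8,dy=-3->D
  (2,6):dx=+6,dy=+5->C; (3,4):dx=+8,dy=+3->C; (3,5):dx=+9,dy=-4->D; (3,6):dx=+7,dy=+4->C
  (4,5):dx=+1,dy=-7->D; (4,6):dx=-1,dy=+1->D; (5,6):dx=-2,dy=+8->D
Step 2: C = 7, D = 8, total pairs = 15.
Step 3: tau = (C - D)/(n(n-1)/2) = (7 - 8)/15 = -0.066667.
Step 4: Exact two-sided p-value (enumerate n! = 720 permutations of y under H0): p = 1.000000.
Step 5: alpha = 0.1. fail to reject H0.

tau_b = -0.0667 (C=7, D=8), p = 1.000000, fail to reject H0.


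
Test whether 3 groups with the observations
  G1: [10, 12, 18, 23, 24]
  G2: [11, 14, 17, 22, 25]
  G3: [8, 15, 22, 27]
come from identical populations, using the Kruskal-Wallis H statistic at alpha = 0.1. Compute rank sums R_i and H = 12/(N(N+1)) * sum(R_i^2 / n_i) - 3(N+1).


Step 1: Combine all N = 14 observations and assign midranks.
sorted (value, group, rank): (8,G3,1), (10,G1,2), (11,G2,3), (12,G1,4), (14,G2,5), (15,G3,6), (17,G2,7), (18,G1,8), (22,G2,9.5), (22,G3,9.5), (23,G1,11), (24,G1,12), (25,G2,13), (27,G3,14)
Step 2: Sum ranks within each group.
R_1 = 37 (n_1 = 5)
R_2 = 37.5 (n_2 = 5)
R_3 = 30.5 (n_3 = 4)
Step 3: H = 12/(N(N+1)) * sum(R_i^2/n_i) - 3(N+1)
     = 12/(14*15) * (37^2/5 + 37.5^2/5 + 30.5^2/4) - 3*15
     = 0.057143 * 787.612 - 45
     = 0.006429.
Step 4: Ties present; correction factor C = 1 - 6/(14^3 - 14) = 0.997802. Corrected H = 0.006429 / 0.997802 = 0.006443.
Step 5: Under H0, H ~ chi^2(2); p-value = 0.996784.
Step 6: alpha = 0.1. fail to reject H0.

H = 0.0064, df = 2, p = 0.996784, fail to reject H0.


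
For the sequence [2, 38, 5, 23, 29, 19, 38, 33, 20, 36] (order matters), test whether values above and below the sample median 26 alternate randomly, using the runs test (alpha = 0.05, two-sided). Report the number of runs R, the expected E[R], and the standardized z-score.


Step 1: Compute median = 26; label A = above, B = below.
Labels in order: BABBABAABA  (n_A = 5, n_B = 5)
Step 2: Count runs R = 8.
Step 3: Under H0 (random ordering), E[R] = 2*n_A*n_B/(n_A+n_B) + 1 = 2*5*5/10 + 1 = 6.0000.
        Var[R] = 2*n_A*n_B*(2*n_A*n_B - n_A - n_B) / ((n_A+n_B)^2 * (n_A+n_B-1)) = 2000/900 = 2.2222.
        SD[R] = 1.4907.
Step 4: Continuity-corrected z = (R - 0.5 - E[R]) / SD[R] = (8 - 0.5 - 6.0000) / 1.4907 = 1.0062.
Step 5: Two-sided p-value via normal approximation = 2*(1 - Phi(|z|)) = 0.314305.
Step 6: alpha = 0.05. fail to reject H0.

R = 8, z = 1.0062, p = 0.314305, fail to reject H0.


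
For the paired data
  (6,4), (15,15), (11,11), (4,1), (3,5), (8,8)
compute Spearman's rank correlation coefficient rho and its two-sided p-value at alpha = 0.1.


Step 1: Rank x and y separately (midranks; no ties here).
rank(x): 6->3, 15->6, 11->5, 4->2, 3->1, 8->4
rank(y): 4->2, 15->6, 11->5, 1->1, 5->3, 8->4
Step 2: d_i = R_x(i) - R_y(i); compute d_i^2.
  (3-2)^2=1, (6-6)^2=0, (5-5)^2=0, (2-1)^2=1, (1-3)^2=4, (4-4)^2=0
sum(d^2) = 6.
Step 3: rho = 1 - 6*6 / (6*(6^2 - 1)) = 1 - 36/210 = 0.828571.
Step 4: Under H0, t = rho * sqrt((n-2)/(1-rho^2)) = 2.9598 ~ t(4).
Step 5: Two-sided p-value from the t-distribution with 4 df = 0.041563.
Step 6: alpha = 0.1. reject H0.

rho = 0.8286, p = 0.041563, reject H0 at alpha = 0.1.


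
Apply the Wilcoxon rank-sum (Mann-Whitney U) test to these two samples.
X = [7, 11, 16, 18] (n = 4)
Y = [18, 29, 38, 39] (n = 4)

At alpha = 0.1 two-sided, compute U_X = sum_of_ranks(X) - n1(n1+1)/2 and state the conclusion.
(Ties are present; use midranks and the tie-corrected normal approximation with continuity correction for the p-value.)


Step 1: Combine and sort all 8 observations; assign midranks.
sorted (value, group): (7,X), (11,X), (16,X), (18,X), (18,Y), (29,Y), (38,Y), (39,Y)
ranks: 7->1, 11->2, 16->3, 18->4.5, 18->4.5, 29->6, 38->7, 39->8
Step 2: Rank sum for X: R1 = 1 + 2 + 3 + 4.5 = 10.5.
Step 3: U_X = R1 - n1(n1+1)/2 = 10.5 - 4*5/2 = 10.5 - 10 = 0.5.
       U_Y = n1*n2 - U_X = 16 - 0.5 = 15.5.
Step 4: Ties are present, so use the tie-corrected normal approximation (with continuity correction) for the p-value.
Step 5: p-value = 0.042066; compare to alpha = 0.1. reject H0.

U_X = 0.5, p = 0.042066, reject H0 at alpha = 0.1.


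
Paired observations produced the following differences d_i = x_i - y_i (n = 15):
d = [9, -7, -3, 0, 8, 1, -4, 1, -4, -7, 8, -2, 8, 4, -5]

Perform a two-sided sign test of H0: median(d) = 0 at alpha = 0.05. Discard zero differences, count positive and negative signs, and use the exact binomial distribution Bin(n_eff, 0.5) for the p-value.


Step 1: Discard zero differences. Original n = 15; n_eff = number of nonzero differences = 14.
Nonzero differences (with sign): +9, -7, -3, +8, +1, -4, +1, -4, -7, +8, -2, +8, +4, -5
Step 2: Count signs: positive = 7, negative = 7.
Step 3: Under H0: P(positive) = 0.5, so the number of positives S ~ Bin(14, 0.5).
Step 4: Two-sided exact p-value = sum of Bin(14,0.5) probabilities at or below the observed probability = 1.000000.
Step 5: alpha = 0.05. fail to reject H0.

n_eff = 14, pos = 7, neg = 7, p = 1.000000, fail to reject H0.


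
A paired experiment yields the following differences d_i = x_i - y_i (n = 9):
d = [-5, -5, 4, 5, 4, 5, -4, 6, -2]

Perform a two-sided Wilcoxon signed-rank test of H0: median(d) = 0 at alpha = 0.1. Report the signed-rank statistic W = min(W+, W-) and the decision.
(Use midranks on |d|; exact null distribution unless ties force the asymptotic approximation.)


Step 1: Drop any zero differences (none here) and take |d_i|.
|d| = [5, 5, 4, 5, 4, 5, 4, 6, 2]
Step 2: Midrank |d_i| (ties get averaged ranks).
ranks: |5|->6.5, |5|->6.5, |4|->3, |5|->6.5, |4|->3, |5|->6.5, |4|->3, |6|->9, |2|->1
Step 3: Attach original signs; sum ranks with positive sign and with negative sign.
W+ = 3 + 6.5 + 3 + 6.5 + 9 = 28
W- = 6.5 + 6.5 + 3 + 1 = 17
(Check: W+ + W- = 45 should equal n(n+1)/2 = 45.)
Step 4: Test statistic W = min(W+, W-) = 17.
Step 5: Ties in |d|, so use the tie-corrected normal approximation.
        E[W] = n(n+1)/4 = 9*10/4 = 22.5.
        Tie groups: |d|=4 (t=3), |d|=5 (t=4); sum(t^3 - t) = 84.
        Var[W] = n(n+1)(2n+1)/24 - sum(t^3-t)/48 = 1710/24 - 84/48 = 69.5.
        z = (W - E[W]) / sqrt(Var[W]) = (17 - 22.5) / 8.3367 = -0.6597.
        Two-sided p = 2*Phi(z) = 0.509423.
Step 6: alpha = 0.1. fail to reject H0.

W+ = 28, W- = 17, W = min = 17, p = 0.509423, fail to reject H0.


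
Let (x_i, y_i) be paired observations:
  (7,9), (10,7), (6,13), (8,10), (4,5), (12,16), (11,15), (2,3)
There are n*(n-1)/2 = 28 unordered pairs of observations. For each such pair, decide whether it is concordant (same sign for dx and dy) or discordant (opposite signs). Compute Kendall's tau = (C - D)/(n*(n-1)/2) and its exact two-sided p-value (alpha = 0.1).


Step 1: Enumerate the 28 unordered pairs (i,j) with i<j and classify each by sign(x_j-x_i) * sign(y_j-y_i).
  (1,2):dx=+3,dy=-2->D; (1,3):dx=-1,dy=+4->D; (1,4):dx=+1,dy=+1->C; (1,5):dx=-3,dy=-4->C
  (1,6):dx=+5,dy=+7->C; (1,7):dx=+4,dy=+6->C; (1,8):dx=-5,dy=-6->C; (2,3):dx=-4,dy=+6->D
  (2,4):dx=-2,dy=+3->D; (2,5):dx=-6,dy=-2->C; (2,6):dx=+2,dy=+9->C; (2,7):dx=+1,dy=+8->C
  (2,8):dx=-8,dy=-4->C; (3,4):dx=+2,dy=-3->D; (3,5):dx=-2,dy=-8->C; (3,6):dx=+6,dy=+3->C
  (3,7):dx=+5,dy=+2->C; (3,8):dx=-4,dy=-10->C; (4,5):dx=-4,dy=-5->C; (4,6):dx=+4,dy=+6->C
  (4,7):dx=+3,dy=+5->C; (4,8):dx=-6,dy=-7->C; (5,6):dx=+8,dy=+11->C; (5,7):dx=+7,dy=+10->C
  (5,8):dx=-2,dy=-2->C; (6,7):dx=-1,dy=-1->C; (6,8):dx=-10,dy=-13->C; (7,8):dx=-9,dy=-12->C
Step 2: C = 23, D = 5, total pairs = 28.
Step 3: tau = (C - D)/(n(n-1)/2) = (23 - 5)/28 = 0.642857.
Step 4: Exact two-sided p-value (enumerate n! = 40320 permutations of y under H0): p = 0.031151.
Step 5: alpha = 0.1. reject H0.

tau_b = 0.6429 (C=23, D=5), p = 0.031151, reject H0.


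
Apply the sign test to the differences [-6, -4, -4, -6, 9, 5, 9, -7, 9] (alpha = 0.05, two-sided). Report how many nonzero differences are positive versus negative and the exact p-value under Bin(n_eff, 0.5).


Step 1: Discard zero differences. Original n = 9; n_eff = number of nonzero differences = 9.
Nonzero differences (with sign): -6, -4, -4, -6, +9, +5, +9, -7, +9
Step 2: Count signs: positive = 4, negative = 5.
Step 3: Under H0: P(positive) = 0.5, so the number of positives S ~ Bin(9, 0.5).
Step 4: Two-sided exact p-value = sum of Bin(9,0.5) probabilities at or below the observed probability = 1.000000.
Step 5: alpha = 0.05. fail to reject H0.

n_eff = 9, pos = 4, neg = 5, p = 1.000000, fail to reject H0.


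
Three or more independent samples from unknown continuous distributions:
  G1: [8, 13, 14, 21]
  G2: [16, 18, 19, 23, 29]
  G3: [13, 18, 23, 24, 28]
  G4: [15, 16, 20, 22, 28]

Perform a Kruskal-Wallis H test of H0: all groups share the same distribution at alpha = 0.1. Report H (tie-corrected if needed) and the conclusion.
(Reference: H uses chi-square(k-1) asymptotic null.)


Step 1: Combine all N = 19 observations and assign midranks.
sorted (value, group, rank): (8,G1,1), (13,G1,2.5), (13,G3,2.5), (14,G1,4), (15,G4,5), (16,G2,6.5), (16,G4,6.5), (18,G2,8.5), (18,G3,8.5), (19,G2,10), (20,G4,11), (21,G1,12), (22,G4,13), (23,G2,14.5), (23,G3,14.5), (24,G3,16), (28,G3,17.5), (28,G4,17.5), (29,G2,19)
Step 2: Sum ranks within each group.
R_1 = 19.5 (n_1 = 4)
R_2 = 58.5 (n_2 = 5)
R_3 = 59 (n_3 = 5)
R_4 = 53 (n_4 = 5)
Step 3: H = 12/(N(N+1)) * sum(R_i^2/n_i) - 3(N+1)
     = 12/(19*20) * (19.5^2/4 + 58.5^2/5 + 59^2/5 + 53^2/5) - 3*20
     = 0.031579 * 2037.51 - 60
     = 4.342500.
Step 4: Ties present; correction factor C = 1 - 30/(19^3 - 19) = 0.995614. Corrected H = 4.342500 / 0.995614 = 4.361630.
Step 5: Under H0, H ~ chi^2(3); p-value = 0.224970.
Step 6: alpha = 0.1. fail to reject H0.

H = 4.3616, df = 3, p = 0.224970, fail to reject H0.


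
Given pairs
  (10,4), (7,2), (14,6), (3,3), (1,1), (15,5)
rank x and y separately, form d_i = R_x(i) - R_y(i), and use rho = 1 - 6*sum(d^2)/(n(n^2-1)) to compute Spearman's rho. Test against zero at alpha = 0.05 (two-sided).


Step 1: Rank x and y separately (midranks; no ties here).
rank(x): 10->4, 7->3, 14->5, 3->2, 1->1, 15->6
rank(y): 4->4, 2->2, 6->6, 3->3, 1->1, 5->5
Step 2: d_i = R_x(i) - R_y(i); compute d_i^2.
  (4-4)^2=0, (3-2)^2=1, (5-6)^2=1, (2-3)^2=1, (1-1)^2=0, (6-5)^2=1
sum(d^2) = 4.
Step 3: rho = 1 - 6*4 / (6*(6^2 - 1)) = 1 - 24/210 = 0.885714.
Step 4: Under H0, t = rho * sqrt((n-2)/(1-rho^2)) = 3.8158 ~ t(4).
Step 5: Two-sided p-value from the t-distribution with 4 df = 0.018845.
Step 6: alpha = 0.05. reject H0.

rho = 0.8857, p = 0.018845, reject H0 at alpha = 0.05.


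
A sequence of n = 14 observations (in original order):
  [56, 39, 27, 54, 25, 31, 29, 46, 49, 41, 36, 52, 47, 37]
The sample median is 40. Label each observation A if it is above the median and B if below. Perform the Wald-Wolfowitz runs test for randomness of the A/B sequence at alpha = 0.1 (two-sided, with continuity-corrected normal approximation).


Step 1: Compute median = 40; label A = above, B = below.
Labels in order: ABBABBBAAABAAB  (n_A = 7, n_B = 7)
Step 2: Count runs R = 8.
Step 3: Under H0 (random ordering), E[R] = 2*n_A*n_B/(n_A+n_B) + 1 = 2*7*7/14 + 1 = 8.0000.
        Var[R] = 2*n_A*n_B*(2*n_A*n_B - n_A - n_B) / ((n_A+n_B)^2 * (n_A+n_B-1)) = 8232/2548 = 3.2308.
        SD[R] = 1.7974.
Step 4: R = E[R], so z = 0 with no continuity correction.
Step 5: Two-sided p-value via normal approximation = 2*(1 - Phi(|z|)) = 1.000000.
Step 6: alpha = 0.1. fail to reject H0.

R = 8, z = 0.0000, p = 1.000000, fail to reject H0.


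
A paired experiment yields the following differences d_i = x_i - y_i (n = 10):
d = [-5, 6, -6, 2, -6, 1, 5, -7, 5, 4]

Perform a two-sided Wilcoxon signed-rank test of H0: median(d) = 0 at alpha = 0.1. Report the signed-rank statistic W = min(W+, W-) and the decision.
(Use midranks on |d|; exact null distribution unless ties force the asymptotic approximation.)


Step 1: Drop any zero differences (none here) and take |d_i|.
|d| = [5, 6, 6, 2, 6, 1, 5, 7, 5, 4]
Step 2: Midrank |d_i| (ties get averaged ranks).
ranks: |5|->5, |6|->8, |6|->8, |2|->2, |6|->8, |1|->1, |5|->5, |7|->10, |5|->5, |4|->3
Step 3: Attach original signs; sum ranks with positive sign and with negative sign.
W+ = 8 + 2 + 1 + 5 + 5 + 3 = 24
W- = 5 + 8 + 8 + 10 = 31
(Check: W+ + W- = 55 should equal n(n+1)/2 = 55.)
Step 4: Test statistic W = min(W+, W-) = 24.
Step 5: Ties in |d|, so use the tie-corrected normal approximation.
        E[W] = n(n+1)/4 = 10*11/4 = 27.5.
        Tie groups: |d|=5 (t=3), |d|=6 (t=3); sum(t^3 - t) = 48.
        Var[W] = n(n+1)(2n+1)/24 - sum(t^3-t)/48 = 2310/24 - 48/48 = 95.25.
        z = (W - E[W]) / sqrt(Var[W]) = (24 - 27.5) / 9.7596 = -0.3586.
        Two-sided p = 2*Phi(z) = 0.719879.
Step 6: alpha = 0.1. fail to reject H0.

W+ = 24, W- = 31, W = min = 24, p = 0.719879, fail to reject H0.


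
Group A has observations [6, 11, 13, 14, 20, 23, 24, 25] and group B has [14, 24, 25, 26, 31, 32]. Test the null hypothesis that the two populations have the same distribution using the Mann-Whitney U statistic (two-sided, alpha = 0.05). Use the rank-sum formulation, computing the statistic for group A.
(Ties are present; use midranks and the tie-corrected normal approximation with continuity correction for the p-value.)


Step 1: Combine and sort all 14 observations; assign midranks.
sorted (value, group): (6,X), (11,X), (13,X), (14,X), (14,Y), (20,X), (23,X), (24,X), (24,Y), (25,X), (25,Y), (26,Y), (31,Y), (32,Y)
ranks: 6->1, 11->2, 13->3, 14->4.5, 14->4.5, 20->6, 23->7, 24->8.5, 24->8.5, 25->10.5, 25->10.5, 26->12, 31->13, 32->14
Step 2: Rank sum for X: R1 = 1 + 2 + 3 + 4.5 + 6 + 7 + 8.5 + 10.5 = 42.5.
Step 3: U_X = R1 - n1(n1+1)/2 = 42.5 - 8*9/2 = 42.5 - 36 = 6.5.
       U_Y = n1*n2 - U_X = 48 - 6.5 = 41.5.
Step 4: Ties are present, so use the tie-corrected normal approximation (with continuity correction) for the p-value.
Step 5: p-value = 0.027668; compare to alpha = 0.05. reject H0.

U_X = 6.5, p = 0.027668, reject H0 at alpha = 0.05.


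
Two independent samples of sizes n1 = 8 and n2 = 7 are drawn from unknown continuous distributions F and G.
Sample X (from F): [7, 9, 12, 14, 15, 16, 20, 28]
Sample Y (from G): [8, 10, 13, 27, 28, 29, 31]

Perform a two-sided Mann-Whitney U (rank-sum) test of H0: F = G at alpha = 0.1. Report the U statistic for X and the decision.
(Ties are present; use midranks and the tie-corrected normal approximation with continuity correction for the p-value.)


Step 1: Combine and sort all 15 observations; assign midranks.
sorted (value, group): (7,X), (8,Y), (9,X), (10,Y), (12,X), (13,Y), (14,X), (15,X), (16,X), (20,X), (27,Y), (28,X), (28,Y), (29,Y), (31,Y)
ranks: 7->1, 8->2, 9->3, 10->4, 12->5, 13->6, 14->7, 15->8, 16->9, 20->10, 27->11, 28->12.5, 28->12.5, 29->14, 31->15
Step 2: Rank sum for X: R1 = 1 + 3 + 5 + 7 + 8 + 9 + 10 + 12.5 = 55.5.
Step 3: U_X = R1 - n1(n1+1)/2 = 55.5 - 8*9/2 = 55.5 - 36 = 19.5.
       U_Y = n1*n2 - U_X = 56 - 19.5 = 36.5.
Step 4: Ties are present, so use the tie-corrected normal approximation (with continuity correction) for the p-value.
Step 5: p-value = 0.354109; compare to alpha = 0.1. fail to reject H0.

U_X = 19.5, p = 0.354109, fail to reject H0 at alpha = 0.1.


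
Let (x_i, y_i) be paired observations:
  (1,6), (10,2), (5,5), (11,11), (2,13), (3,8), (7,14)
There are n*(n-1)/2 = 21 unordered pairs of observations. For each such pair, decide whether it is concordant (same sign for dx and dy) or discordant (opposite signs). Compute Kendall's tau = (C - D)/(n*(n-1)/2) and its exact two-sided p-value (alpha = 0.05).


Step 1: Enumerate the 21 unordered pairs (i,j) with i<j and classify each by sign(x_j-x_i) * sign(y_j-y_i).
  (1,2):dx=+9,dy=-4->D; (1,3):dx=+4,dy=-1->D; (1,4):dx=+10,dy=+5->C; (1,5):dx=+1,dy=+7->C
  (1,6):dx=+2,dy=+2->C; (1,7):dx=+6,dy=+8->C; (2,3):dx=-5,dy=+3->D; (2,4):dx=+1,dy=+9->C
  (2,5):dx=-8,dy=+11->D; (2,6):dx=-7,dy=+6->D; (2,7):dx=-3,dy=+12->D; (3,4):dx=+6,dy=+6->C
  (3,5):dx=-3,dy=+8->D; (3,6):dx=-2,dy=+3->D; (3,7):dx=+2,dy=+9->C; (4,5):dx=-9,dy=+2->D
  (4,6):dx=-8,dy=-3->C; (4,7):dx=-4,dy=+3->D; (5,6):dx=+1,dy=-5->D; (5,7):dx=+5,dy=+1->C
  (6,7):dx=+4,dy=+6->C
Step 2: C = 10, D = 11, total pairs = 21.
Step 3: tau = (C - D)/(n(n-1)/2) = (10 - 11)/21 = -0.047619.
Step 4: Exact two-sided p-value (enumerate n! = 5040 permutations of y under H0): p = 1.000000.
Step 5: alpha = 0.05. fail to reject H0.

tau_b = -0.0476 (C=10, D=11), p = 1.000000, fail to reject H0.


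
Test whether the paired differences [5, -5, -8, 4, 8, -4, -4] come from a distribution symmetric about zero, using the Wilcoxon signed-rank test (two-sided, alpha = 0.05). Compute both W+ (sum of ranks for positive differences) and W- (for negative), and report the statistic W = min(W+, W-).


Step 1: Drop any zero differences (none here) and take |d_i|.
|d| = [5, 5, 8, 4, 8, 4, 4]
Step 2: Midrank |d_i| (ties get averaged ranks).
ranks: |5|->4.5, |5|->4.5, |8|->6.5, |4|->2, |8|->6.5, |4|->2, |4|->2
Step 3: Attach original signs; sum ranks with positive sign and with negative sign.
W+ = 4.5 + 2 + 6.5 = 13
W- = 4.5 + 6.5 + 2 + 2 = 15
(Check: W+ + W- = 28 should equal n(n+1)/2 = 28.)
Step 4: Test statistic W = min(W+, W-) = 13.
Step 5: Ties in |d|, so use the tie-corrected normal approximation.
        E[W] = n(n+1)/4 = 7*8/4 = 14.
        Tie groups: |d|=4 (t=3), |d|=5 (t=2), |d|=8 (t=2); sum(t^3 - t) = 36.
        Var[W] = n(n+1)(2n+1)/24 - sum(t^3-t)/48 = 840/24 - 36/48 = 34.25.
        z = (W - E[W]) / sqrt(Var[W]) = (13 - 14) / 5.8523 = -0.1709.
        Two-sided p = 2*Phi(z) = 0.864325.
Step 6: alpha = 0.05. fail to reject H0.

W+ = 13, W- = 15, W = min = 13, p = 0.864325, fail to reject H0.


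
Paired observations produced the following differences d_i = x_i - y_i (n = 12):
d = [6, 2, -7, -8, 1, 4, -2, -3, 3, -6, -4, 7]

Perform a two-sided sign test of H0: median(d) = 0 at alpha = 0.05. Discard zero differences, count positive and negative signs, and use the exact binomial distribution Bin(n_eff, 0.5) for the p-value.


Step 1: Discard zero differences. Original n = 12; n_eff = number of nonzero differences = 12.
Nonzero differences (with sign): +6, +2, -7, -8, +1, +4, -2, -3, +3, -6, -4, +7
Step 2: Count signs: positive = 6, negative = 6.
Step 3: Under H0: P(positive) = 0.5, so the number of positives S ~ Bin(12, 0.5).
Step 4: Two-sided exact p-value = sum of Bin(12,0.5) probabilities at or below the observed probability = 1.000000.
Step 5: alpha = 0.05. fail to reject H0.

n_eff = 12, pos = 6, neg = 6, p = 1.000000, fail to reject H0.


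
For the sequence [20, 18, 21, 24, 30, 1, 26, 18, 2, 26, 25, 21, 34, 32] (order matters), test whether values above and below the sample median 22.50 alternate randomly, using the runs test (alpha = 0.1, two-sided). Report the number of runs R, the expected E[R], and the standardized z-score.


Step 1: Compute median = 22.50; label A = above, B = below.
Labels in order: BBBAABABBAABAA  (n_A = 7, n_B = 7)
Step 2: Count runs R = 8.
Step 3: Under H0 (random ordering), E[R] = 2*n_A*n_B/(n_A+n_B) + 1 = 2*7*7/14 + 1 = 8.0000.
        Var[R] = 2*n_A*n_B*(2*n_A*n_B - n_A - n_B) / ((n_A+n_B)^2 * (n_A+n_B-1)) = 8232/2548 = 3.2308.
        SD[R] = 1.7974.
Step 4: R = E[R], so z = 0 with no continuity correction.
Step 5: Two-sided p-value via normal approximation = 2*(1 - Phi(|z|)) = 1.000000.
Step 6: alpha = 0.1. fail to reject H0.

R = 8, z = 0.0000, p = 1.000000, fail to reject H0.


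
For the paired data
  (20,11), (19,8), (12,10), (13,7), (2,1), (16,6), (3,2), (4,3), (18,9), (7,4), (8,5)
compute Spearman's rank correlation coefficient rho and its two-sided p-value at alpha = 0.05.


Step 1: Rank x and y separately (midranks; no ties here).
rank(x): 20->11, 19->10, 12->6, 13->7, 2->1, 16->8, 3->2, 4->3, 18->9, 7->4, 8->5
rank(y): 11->11, 8->8, 10->10, 7->7, 1->1, 6->6, 2->2, 3->3, 9->9, 4->4, 5->5
Step 2: d_i = R_x(i) - R_y(i); compute d_i^2.
  (11-11)^2=0, (10-8)^2=4, (6-10)^2=16, (7-7)^2=0, (1-1)^2=0, (8-6)^2=4, (2-2)^2=0, (3-3)^2=0, (9-9)^2=0, (4-4)^2=0, (5-5)^2=0
sum(d^2) = 24.
Step 3: rho = 1 - 6*24 / (11*(11^2 - 1)) = 1 - 144/1320 = 0.890909.
Step 4: Under H0, t = rho * sqrt((n-2)/(1-rho^2)) = 5.8847 ~ t(9).
Step 5: Two-sided p-value from the t-distribution with 9 df = 0.000233.
Step 6: alpha = 0.05. reject H0.

rho = 0.8909, p = 0.000233, reject H0 at alpha = 0.05.


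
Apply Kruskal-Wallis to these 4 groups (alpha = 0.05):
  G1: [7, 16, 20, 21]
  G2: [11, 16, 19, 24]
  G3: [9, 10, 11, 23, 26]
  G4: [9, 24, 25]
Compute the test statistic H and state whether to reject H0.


Step 1: Combine all N = 16 observations and assign midranks.
sorted (value, group, rank): (7,G1,1), (9,G3,2.5), (9,G4,2.5), (10,G3,4), (11,G2,5.5), (11,G3,5.5), (16,G1,7.5), (16,G2,7.5), (19,G2,9), (20,G1,10), (21,G1,11), (23,G3,12), (24,G2,13.5), (24,G4,13.5), (25,G4,15), (26,G3,16)
Step 2: Sum ranks within each group.
R_1 = 29.5 (n_1 = 4)
R_2 = 35.5 (n_2 = 4)
R_3 = 40 (n_3 = 5)
R_4 = 31 (n_4 = 3)
Step 3: H = 12/(N(N+1)) * sum(R_i^2/n_i) - 3(N+1)
     = 12/(16*17) * (29.5^2/4 + 35.5^2/4 + 40^2/5 + 31^2/3) - 3*17
     = 0.044118 * 1172.96 - 51
     = 0.748162.
Step 4: Ties present; correction factor C = 1 - 24/(16^3 - 16) = 0.994118. Corrected H = 0.748162 / 0.994118 = 0.752589.
Step 5: Under H0, H ~ chi^2(3); p-value = 0.860770.
Step 6: alpha = 0.05. fail to reject H0.

H = 0.7526, df = 3, p = 0.860770, fail to reject H0.


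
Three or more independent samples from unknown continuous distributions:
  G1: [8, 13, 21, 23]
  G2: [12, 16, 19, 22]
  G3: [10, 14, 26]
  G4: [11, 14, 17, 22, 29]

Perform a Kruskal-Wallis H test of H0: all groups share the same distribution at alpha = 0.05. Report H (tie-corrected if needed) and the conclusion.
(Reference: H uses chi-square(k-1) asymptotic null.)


Step 1: Combine all N = 16 observations and assign midranks.
sorted (value, group, rank): (8,G1,1), (10,G3,2), (11,G4,3), (12,G2,4), (13,G1,5), (14,G3,6.5), (14,G4,6.5), (16,G2,8), (17,G4,9), (19,G2,10), (21,G1,11), (22,G2,12.5), (22,G4,12.5), (23,G1,14), (26,G3,15), (29,G4,16)
Step 2: Sum ranks within each group.
R_1 = 31 (n_1 = 4)
R_2 = 34.5 (n_2 = 4)
R_3 = 23.5 (n_3 = 3)
R_4 = 47 (n_4 = 5)
Step 3: H = 12/(N(N+1)) * sum(R_i^2/n_i) - 3(N+1)
     = 12/(16*17) * (31^2/4 + 34.5^2/4 + 23.5^2/3 + 47^2/5) - 3*17
     = 0.044118 * 1163.7 - 51
     = 0.339522.
Step 4: Ties present; correction factor C = 1 - 12/(16^3 - 16) = 0.997059. Corrected H = 0.339522 / 0.997059 = 0.340524.
Step 5: Under H0, H ~ chi^2(3); p-value = 0.952235.
Step 6: alpha = 0.05. fail to reject H0.

H = 0.3405, df = 3, p = 0.952235, fail to reject H0.


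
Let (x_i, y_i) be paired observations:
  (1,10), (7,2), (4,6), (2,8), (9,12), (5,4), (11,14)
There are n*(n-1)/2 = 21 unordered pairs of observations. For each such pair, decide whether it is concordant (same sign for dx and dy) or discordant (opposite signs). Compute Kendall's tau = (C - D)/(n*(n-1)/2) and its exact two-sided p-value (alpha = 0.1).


Step 1: Enumerate the 21 unordered pairs (i,j) with i<j and classify each by sign(x_j-x_i) * sign(y_j-y_i).
  (1,2):dx=+6,dy=-8->D; (1,3):dx=+3,dy=-4->D; (1,4):dx=+1,dy=-2->D; (1,5):dx=+8,dy=+2->C
  (1,6):dx=+4,dy=-6->D; (1,7):dx=+10,dy=+4->C; (2,3):dx=-3,dy=+4->D; (2,4):dx=-5,dy=+6->D
  (2,5):dx=+2,dy=+10->C; (2,6):dx=-2,dy=+2->D; (2,7):dx=+4,dy=+12->C; (3,4):dx=-2,dy=+2->D
  (3,5):dx=+5,dy=+6->C; (3,6):dx=+1,dy=-2->D; (3,7):dx=+7,dy=+8->C; (4,5):dx=+7,dy=+4->C
  (4,6):dx=+3,dy=-4->D; (4,7):dx=+9,dy=+6->C; (5,6):dx=-4,dy=-8->C; (5,7):dx=+2,dy=+2->C
  (6,7):dx=+6,dy=+10->C
Step 2: C = 11, D = 10, total pairs = 21.
Step 3: tau = (C - D)/(n(n-1)/2) = (11 - 10)/21 = 0.047619.
Step 4: Exact two-sided p-value (enumerate n! = 5040 permutations of y under H0): p = 1.000000.
Step 5: alpha = 0.1. fail to reject H0.

tau_b = 0.0476 (C=11, D=10), p = 1.000000, fail to reject H0.


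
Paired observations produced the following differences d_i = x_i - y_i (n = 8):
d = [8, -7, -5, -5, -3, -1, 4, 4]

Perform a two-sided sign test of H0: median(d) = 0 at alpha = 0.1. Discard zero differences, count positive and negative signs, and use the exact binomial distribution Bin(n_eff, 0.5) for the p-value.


Step 1: Discard zero differences. Original n = 8; n_eff = number of nonzero differences = 8.
Nonzero differences (with sign): +8, -7, -5, -5, -3, -1, +4, +4
Step 2: Count signs: positive = 3, negative = 5.
Step 3: Under H0: P(positive) = 0.5, so the number of positives S ~ Bin(8, 0.5).
Step 4: Two-sided exact p-value = sum of Bin(8,0.5) probabilities at or below the observed probability = 0.726562.
Step 5: alpha = 0.1. fail to reject H0.

n_eff = 8, pos = 3, neg = 5, p = 0.726562, fail to reject H0.


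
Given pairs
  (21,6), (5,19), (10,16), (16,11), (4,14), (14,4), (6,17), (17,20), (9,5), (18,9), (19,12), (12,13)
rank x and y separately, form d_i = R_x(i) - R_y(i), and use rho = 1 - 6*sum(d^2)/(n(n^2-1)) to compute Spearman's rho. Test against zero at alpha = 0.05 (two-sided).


Step 1: Rank x and y separately (midranks; no ties here).
rank(x): 21->12, 5->2, 10->5, 16->8, 4->1, 14->7, 6->3, 17->9, 9->4, 18->10, 19->11, 12->6
rank(y): 6->3, 19->11, 16->9, 11->5, 14->8, 4->1, 17->10, 20->12, 5->2, 9->4, 12->6, 13->7
Step 2: d_i = R_x(i) - R_y(i); compute d_i^2.
  (12-3)^2=81, (2-11)^2=81, (5-9)^2=16, (8-5)^2=9, (1-8)^2=49, (7-1)^2=36, (3-10)^2=49, (9-12)^2=9, (4-2)^2=4, (10-4)^2=36, (11-6)^2=25, (6-7)^2=1
sum(d^2) = 396.
Step 3: rho = 1 - 6*396 / (12*(12^2 - 1)) = 1 - 2376/1716 = -0.384615.
Step 4: Under H0, t = rho * sqrt((n-2)/(1-rho^2)) = -1.3176 ~ t(10).
Step 5: Two-sided p-value from the t-distribution with 10 df = 0.217020.
Step 6: alpha = 0.05. fail to reject H0.

rho = -0.3846, p = 0.217020, fail to reject H0 at alpha = 0.05.


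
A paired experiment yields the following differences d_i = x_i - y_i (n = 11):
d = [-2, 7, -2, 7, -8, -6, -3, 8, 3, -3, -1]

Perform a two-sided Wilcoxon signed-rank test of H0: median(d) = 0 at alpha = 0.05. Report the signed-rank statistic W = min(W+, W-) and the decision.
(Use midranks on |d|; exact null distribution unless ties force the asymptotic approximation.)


Step 1: Drop any zero differences (none here) and take |d_i|.
|d| = [2, 7, 2, 7, 8, 6, 3, 8, 3, 3, 1]
Step 2: Midrank |d_i| (ties get averaged ranks).
ranks: |2|->2.5, |7|->8.5, |2|->2.5, |7|->8.5, |8|->10.5, |6|->7, |3|->5, |8|->10.5, |3|->5, |3|->5, |1|->1
Step 3: Attach original signs; sum ranks with positive sign and with negative sign.
W+ = 8.5 + 8.5 + 10.5 + 5 = 32.5
W- = 2.5 + 2.5 + 10.5 + 7 + 5 + 5 + 1 = 33.5
(Check: W+ + W- = 66 should equal n(n+1)/2 = 66.)
Step 4: Test statistic W = min(W+, W-) = 32.5.
Step 5: Ties in |d|, so use the tie-corrected normal approximation.
        E[W] = n(n+1)/4 = 11*12/4 = 33.
        Tie groups: |d|=2 (t=2), |d|=3 (t=3), |d|=7 (t=2), |d|=8 (t=2); sum(t^3 - t) = 42.
        Var[W] = n(n+1)(2n+1)/24 - sum(t^3-t)/48 = 3036/24 - 42/48 = 125.625.
        z = (W - E[W]) / sqrt(Var[W]) = (32.5 - 33) / 11.2083 = -0.0446.
        Two-sided p = 2*Phi(z) = 0.964418.
Step 6: alpha = 0.05. fail to reject H0.

W+ = 32.5, W- = 33.5, W = min = 32.5, p = 0.964418, fail to reject H0.


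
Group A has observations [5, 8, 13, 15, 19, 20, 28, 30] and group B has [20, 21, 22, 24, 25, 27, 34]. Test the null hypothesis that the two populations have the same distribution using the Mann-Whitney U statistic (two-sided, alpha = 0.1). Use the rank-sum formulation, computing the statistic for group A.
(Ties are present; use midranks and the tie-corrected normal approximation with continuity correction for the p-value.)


Step 1: Combine and sort all 15 observations; assign midranks.
sorted (value, group): (5,X), (8,X), (13,X), (15,X), (19,X), (20,X), (20,Y), (21,Y), (22,Y), (24,Y), (25,Y), (27,Y), (28,X), (30,X), (34,Y)
ranks: 5->1, 8->2, 13->3, 15->4, 19->5, 20->6.5, 20->6.5, 21->8, 22->9, 24->10, 25->11, 27->12, 28->13, 30->14, 34->15
Step 2: Rank sum for X: R1 = 1 + 2 + 3 + 4 + 5 + 6.5 + 13 + 14 = 48.5.
Step 3: U_X = R1 - n1(n1+1)/2 = 48.5 - 8*9/2 = 48.5 - 36 = 12.5.
       U_Y = n1*n2 - U_X = 56 - 12.5 = 43.5.
Step 4: Ties are present, so use the tie-corrected normal approximation (with continuity correction) for the p-value.
Step 5: p-value = 0.082305; compare to alpha = 0.1. reject H0.

U_X = 12.5, p = 0.082305, reject H0 at alpha = 0.1.


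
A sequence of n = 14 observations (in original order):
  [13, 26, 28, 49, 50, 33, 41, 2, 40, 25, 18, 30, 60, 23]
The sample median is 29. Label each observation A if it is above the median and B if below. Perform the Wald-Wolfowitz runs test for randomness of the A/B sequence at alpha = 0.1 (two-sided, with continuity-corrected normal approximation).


Step 1: Compute median = 29; label A = above, B = below.
Labels in order: BBBAAAABABBAAB  (n_A = 7, n_B = 7)
Step 2: Count runs R = 7.
Step 3: Under H0 (random ordering), E[R] = 2*n_A*n_B/(n_A+n_B) + 1 = 2*7*7/14 + 1 = 8.0000.
        Var[R] = 2*n_A*n_B*(2*n_A*n_B - n_A - n_B) / ((n_A+n_B)^2 * (n_A+n_B-1)) = 8232/2548 = 3.2308.
        SD[R] = 1.7974.
Step 4: Continuity-corrected z = (R + 0.5 - E[R]) / SD[R] = (7 + 0.5 - 8.0000) / 1.7974 = -0.2782.
Step 5: Two-sided p-value via normal approximation = 2*(1 - Phi(|z|)) = 0.780879.
Step 6: alpha = 0.1. fail to reject H0.

R = 7, z = -0.2782, p = 0.780879, fail to reject H0.


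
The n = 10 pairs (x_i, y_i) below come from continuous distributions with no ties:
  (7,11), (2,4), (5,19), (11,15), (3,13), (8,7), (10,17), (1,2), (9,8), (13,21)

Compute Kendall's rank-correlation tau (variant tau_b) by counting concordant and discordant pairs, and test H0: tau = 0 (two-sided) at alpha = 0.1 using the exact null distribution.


Step 1: Enumerate the 45 unordered pairs (i,j) with i<j and classify each by sign(x_j-x_i) * sign(y_j-y_i).
  (1,2):dx=-5,dy=-7->C; (1,3):dx=-2,dy=+8->D; (1,4):dx=+4,dy=+4->C; (1,5):dx=-4,dy=+2->D
  (1,6):dx=+1,dy=-4->D; (1,7):dx=+3,dy=+6->C; (1,8):dx=-6,dy=-9->C; (1,9):dx=+2,dy=-3->D
  (1,10):dx=+6,dy=+10->C; (2,3):dx=+3,dy=+15->C; (2,4):dx=+9,dy=+11->C; (2,5):dx=+1,dy=+9->C
  (2,6):dx=+6,dy=+3->C; (2,7):dx=+8,dy=+13->C; (2,8):dx=-1,dy=-2->C; (2,9):dx=+7,dy=+4->C
  (2,10):dx=+11,dy=+17->C; (3,4):dx=+6,dy=-4->D; (3,5):dx=-2,dy=-6->C; (3,6):dx=+3,dy=-12->D
  (3,7):dx=+5,dy=-2->D; (3,8):dx=-4,dy=-17->C; (3,9):dx=+4,dy=-11->D; (3,10):dx=+8,dy=+2->C
  (4,5):dx=-8,dy=-2->C; (4,6):dx=-3,dy=-8->C; (4,7):dx=-1,dy=+2->D; (4,8):dx=-10,dy=-13->C
  (4,9):dx=-2,dy=-7->C; (4,10):dx=+2,dy=+6->C; (5,6):dx=+5,dy=-6->D; (5,7):dx=+7,dy=+4->C
  (5,8):dx=-2,dy=-11->C; (5,9):dx=+6,dy=-5->D; (5,10):dx=+10,dy=+8->C; (6,7):dx=+2,dy=+10->C
  (6,8):dx=-7,dy=-5->C; (6,9):dx=+1,dy=+1->C; (6,10):dx=+5,dy=+14->C; (7,8):dx=-9,dy=-15->C
  (7,9):dx=-1,dy=-9->C; (7,10):dx=+3,dy=+4->C; (8,9):dx=+8,dy=+6->C; (8,10):dx=+12,dy=+19->C
  (9,10):dx=+4,dy=+13->C
Step 2: C = 34, D = 11, total pairs = 45.
Step 3: tau = (C - D)/(n(n-1)/2) = (34 - 11)/45 = 0.511111.
Step 4: Exact two-sided p-value (enumerate n! = 3628800 permutations of y under H0): p = 0.046623.
Step 5: alpha = 0.1. reject H0.

tau_b = 0.5111 (C=34, D=11), p = 0.046623, reject H0.


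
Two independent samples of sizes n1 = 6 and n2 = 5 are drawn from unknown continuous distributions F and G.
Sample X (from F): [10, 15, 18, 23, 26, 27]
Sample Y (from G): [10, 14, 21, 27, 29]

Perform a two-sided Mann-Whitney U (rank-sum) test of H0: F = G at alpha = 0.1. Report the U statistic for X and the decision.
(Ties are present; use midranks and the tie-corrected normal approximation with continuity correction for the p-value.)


Step 1: Combine and sort all 11 observations; assign midranks.
sorted (value, group): (10,X), (10,Y), (14,Y), (15,X), (18,X), (21,Y), (23,X), (26,X), (27,X), (27,Y), (29,Y)
ranks: 10->1.5, 10->1.5, 14->3, 15->4, 18->5, 21->6, 23->7, 26->8, 27->9.5, 27->9.5, 29->11
Step 2: Rank sum for X: R1 = 1.5 + 4 + 5 + 7 + 8 + 9.5 = 35.
Step 3: U_X = R1 - n1(n1+1)/2 = 35 - 6*7/2 = 35 - 21 = 14.
       U_Y = n1*n2 - U_X = 30 - 14 = 16.
Step 4: Ties are present, so use the tie-corrected normal approximation (with continuity correction) for the p-value.
Step 5: p-value = 0.926933; compare to alpha = 0.1. fail to reject H0.

U_X = 14, p = 0.926933, fail to reject H0 at alpha = 0.1.


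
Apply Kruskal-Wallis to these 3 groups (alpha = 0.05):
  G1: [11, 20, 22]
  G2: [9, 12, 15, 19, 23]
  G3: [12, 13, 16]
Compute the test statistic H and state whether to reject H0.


Step 1: Combine all N = 11 observations and assign midranks.
sorted (value, group, rank): (9,G2,1), (11,G1,2), (12,G2,3.5), (12,G3,3.5), (13,G3,5), (15,G2,6), (16,G3,7), (19,G2,8), (20,G1,9), (22,G1,10), (23,G2,11)
Step 2: Sum ranks within each group.
R_1 = 21 (n_1 = 3)
R_2 = 29.5 (n_2 = 5)
R_3 = 15.5 (n_3 = 3)
Step 3: H = 12/(N(N+1)) * sum(R_i^2/n_i) - 3(N+1)
     = 12/(11*12) * (21^2/3 + 29.5^2/5 + 15.5^2/3) - 3*12
     = 0.090909 * 401.133 - 36
     = 0.466667.
Step 4: Ties present; correction factor C = 1 - 6/(11^3 - 11) = 0.995455. Corrected H = 0.466667 / 0.995455 = 0.468798.
Step 5: Under H0, H ~ chi^2(2); p-value = 0.791046.
Step 6: alpha = 0.05. fail to reject H0.

H = 0.4688, df = 2, p = 0.791046, fail to reject H0.


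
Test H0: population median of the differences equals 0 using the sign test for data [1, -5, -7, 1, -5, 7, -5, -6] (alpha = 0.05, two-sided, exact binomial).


Step 1: Discard zero differences. Original n = 8; n_eff = number of nonzero differences = 8.
Nonzero differences (with sign): +1, -5, -7, +1, -5, +7, -5, -6
Step 2: Count signs: positive = 3, negative = 5.
Step 3: Under H0: P(positive) = 0.5, so the number of positives S ~ Bin(8, 0.5).
Step 4: Two-sided exact p-value = sum of Bin(8,0.5) probabilities at or below the observed probability = 0.726562.
Step 5: alpha = 0.05. fail to reject H0.

n_eff = 8, pos = 3, neg = 5, p = 0.726562, fail to reject H0.


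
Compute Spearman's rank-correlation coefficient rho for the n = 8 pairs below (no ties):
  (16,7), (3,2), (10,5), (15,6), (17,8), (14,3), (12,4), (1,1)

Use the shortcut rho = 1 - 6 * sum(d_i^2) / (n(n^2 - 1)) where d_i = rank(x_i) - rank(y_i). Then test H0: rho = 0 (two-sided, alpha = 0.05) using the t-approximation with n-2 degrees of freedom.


Step 1: Rank x and y separately (midranks; no ties here).
rank(x): 16->7, 3->2, 10->3, 15->6, 17->8, 14->5, 12->4, 1->1
rank(y): 7->7, 2->2, 5->5, 6->6, 8->8, 3->3, 4->4, 1->1
Step 2: d_i = R_x(i) - R_y(i); compute d_i^2.
  (7-7)^2=0, (2-2)^2=0, (3-5)^2=4, (6-6)^2=0, (8-8)^2=0, (5-3)^2=4, (4-4)^2=0, (1-1)^2=0
sum(d^2) = 8.
Step 3: rho = 1 - 6*8 / (8*(8^2 - 1)) = 1 - 48/504 = 0.904762.
Step 4: Under H0, t = rho * sqrt((n-2)/(1-rho^2)) = 5.2034 ~ t(6).
Step 5: Two-sided p-value from the t-distribution with 6 df = 0.002008.
Step 6: alpha = 0.05. reject H0.

rho = 0.9048, p = 0.002008, reject H0 at alpha = 0.05.


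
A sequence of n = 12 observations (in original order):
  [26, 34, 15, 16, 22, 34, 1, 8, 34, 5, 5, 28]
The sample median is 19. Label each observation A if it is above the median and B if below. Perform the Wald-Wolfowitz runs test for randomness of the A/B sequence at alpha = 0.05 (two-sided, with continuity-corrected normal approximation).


Step 1: Compute median = 19; label A = above, B = below.
Labels in order: AABBAABBABBA  (n_A = 6, n_B = 6)
Step 2: Count runs R = 7.
Step 3: Under H0 (random ordering), E[R] = 2*n_A*n_B/(n_A+n_B) + 1 = 2*6*6/12 + 1 = 7.0000.
        Var[R] = 2*n_A*n_B*(2*n_A*n_B - n_A - n_B) / ((n_A+n_B)^2 * (n_A+n_B-1)) = 4320/1584 = 2.7273.
        SD[R] = 1.6514.
Step 4: R = E[R], so z = 0 with no continuity correction.
Step 5: Two-sided p-value via normal approximation = 2*(1 - Phi(|z|)) = 1.000000.
Step 6: alpha = 0.05. fail to reject H0.

R = 7, z = 0.0000, p = 1.000000, fail to reject H0.


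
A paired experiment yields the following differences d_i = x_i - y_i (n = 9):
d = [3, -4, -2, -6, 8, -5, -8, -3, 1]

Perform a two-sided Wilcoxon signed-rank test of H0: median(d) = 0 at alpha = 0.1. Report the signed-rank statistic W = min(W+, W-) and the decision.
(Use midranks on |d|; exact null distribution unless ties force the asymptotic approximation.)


Step 1: Drop any zero differences (none here) and take |d_i|.
|d| = [3, 4, 2, 6, 8, 5, 8, 3, 1]
Step 2: Midrank |d_i| (ties get averaged ranks).
ranks: |3|->3.5, |4|->5, |2|->2, |6|->7, |8|->8.5, |5|->6, |8|->8.5, |3|->3.5, |1|->1
Step 3: Attach original signs; sum ranks with positive sign and with negative sign.
W+ = 3.5 + 8.5 + 1 = 13
W- = 5 + 2 + 7 + 6 + 8.5 + 3.5 = 32
(Check: W+ + W- = 45 should equal n(n+1)/2 = 45.)
Step 4: Test statistic W = min(W+, W-) = 13.
Step 5: Ties in |d|, so use the tie-corrected normal approximation.
        E[W] = n(n+1)/4 = 9*10/4 = 22.5.
        Tie groups: |d|=3 (t=2), |d|=8 (t=2); sum(t^3 - t) = 12.
        Var[W] = n(n+1)(2n+1)/24 - sum(t^3-t)/48 = 1710/24 - 12/48 = 71.
        z = (W - E[W]) / sqrt(Var[W]) = (13 - 22.5) / 8.4261 = -1.1274.
        Two-sided p = 2*Phi(z) = 0.259555.
Step 6: alpha = 0.1. fail to reject H0.

W+ = 13, W- = 32, W = min = 13, p = 0.259555, fail to reject H0.


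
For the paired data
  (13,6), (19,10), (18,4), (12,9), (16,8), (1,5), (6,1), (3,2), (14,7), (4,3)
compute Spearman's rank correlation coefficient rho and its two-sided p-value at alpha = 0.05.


Step 1: Rank x and y separately (midranks; no ties here).
rank(x): 13->6, 19->10, 18->9, 12->5, 16->8, 1->1, 6->4, 3->2, 14->7, 4->3
rank(y): 6->6, 10->10, 4->4, 9->9, 8->8, 5->5, 1->1, 2->2, 7->7, 3->3
Step 2: d_i = R_x(i) - R_y(i); compute d_i^2.
  (6-6)^2=0, (10-10)^2=0, (9-4)^2=25, (5-9)^2=16, (8-8)^2=0, (1-5)^2=16, (4-1)^2=9, (2-2)^2=0, (7-7)^2=0, (3-3)^2=0
sum(d^2) = 66.
Step 3: rho = 1 - 6*66 / (10*(10^2 - 1)) = 1 - 396/990 = 0.600000.
Step 4: Under H0, t = rho * sqrt((n-2)/(1-rho^2)) = 2.1213 ~ t(8).
Step 5: Two-sided p-value from the t-distribution with 8 df = 0.066688.
Step 6: alpha = 0.05. fail to reject H0.

rho = 0.6000, p = 0.066688, fail to reject H0 at alpha = 0.05.


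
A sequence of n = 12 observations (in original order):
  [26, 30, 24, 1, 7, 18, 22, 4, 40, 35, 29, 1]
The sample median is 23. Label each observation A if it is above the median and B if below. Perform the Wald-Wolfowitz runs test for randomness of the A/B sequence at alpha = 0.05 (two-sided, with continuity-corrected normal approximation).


Step 1: Compute median = 23; label A = above, B = below.
Labels in order: AAABBBBBAAAB  (n_A = 6, n_B = 6)
Step 2: Count runs R = 4.
Step 3: Under H0 (random ordering), E[R] = 2*n_A*n_B/(n_A+n_B) + 1 = 2*6*6/12 + 1 = 7.0000.
        Var[R] = 2*n_A*n_B*(2*n_A*n_B - n_A - n_B) / ((n_A+n_B)^2 * (n_A+n_B-1)) = 4320/1584 = 2.7273.
        SD[R] = 1.6514.
Step 4: Continuity-corrected z = (R + 0.5 - E[R]) / SD[R] = (4 + 0.5 - 7.0000) / 1.6514 = -1.5138.
Step 5: Two-sided p-value via normal approximation = 2*(1 - Phi(|z|)) = 0.130070.
Step 6: alpha = 0.05. fail to reject H0.

R = 4, z = -1.5138, p = 0.130070, fail to reject H0.


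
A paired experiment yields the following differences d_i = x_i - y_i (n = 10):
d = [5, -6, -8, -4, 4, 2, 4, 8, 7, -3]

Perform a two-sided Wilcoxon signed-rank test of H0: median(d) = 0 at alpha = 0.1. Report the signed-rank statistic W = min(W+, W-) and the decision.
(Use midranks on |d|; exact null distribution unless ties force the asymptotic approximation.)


Step 1: Drop any zero differences (none here) and take |d_i|.
|d| = [5, 6, 8, 4, 4, 2, 4, 8, 7, 3]
Step 2: Midrank |d_i| (ties get averaged ranks).
ranks: |5|->6, |6|->7, |8|->9.5, |4|->4, |4|->4, |2|->1, |4|->4, |8|->9.5, |7|->8, |3|->2
Step 3: Attach original signs; sum ranks with positive sign and with negative sign.
W+ = 6 + 4 + 1 + 4 + 9.5 + 8 = 32.5
W- = 7 + 9.5 + 4 + 2 = 22.5
(Check: W+ + W- = 55 should equal n(n+1)/2 = 55.)
Step 4: Test statistic W = min(W+, W-) = 22.5.
Step 5: Ties in |d|, so use the tie-corrected normal approximation.
        E[W] = n(n+1)/4 = 10*11/4 = 27.5.
        Tie groups: |d|=4 (t=3), |d|=8 (t=2); sum(t^3 - t) = 30.
        Var[W] = n(n+1)(2n+1)/24 - sum(t^3-t)/48 = 2310/24 - 30/48 = 95.625.
        z = (W - E[W]) / sqrt(Var[W]) = (22.5 - 27.5) / 9.7788 = -0.5113.
        Two-sided p = 2*Phi(z) = 0.609134.
Step 6: alpha = 0.1. fail to reject H0.

W+ = 32.5, W- = 22.5, W = min = 22.5, p = 0.609134, fail to reject H0.
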